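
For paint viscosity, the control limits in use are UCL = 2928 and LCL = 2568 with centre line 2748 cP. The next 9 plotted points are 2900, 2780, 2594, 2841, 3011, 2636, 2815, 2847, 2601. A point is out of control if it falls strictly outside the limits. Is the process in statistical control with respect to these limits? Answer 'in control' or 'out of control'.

Compare each point to [2568, 2928]: sample 5 = 3011 > UCL.

out of control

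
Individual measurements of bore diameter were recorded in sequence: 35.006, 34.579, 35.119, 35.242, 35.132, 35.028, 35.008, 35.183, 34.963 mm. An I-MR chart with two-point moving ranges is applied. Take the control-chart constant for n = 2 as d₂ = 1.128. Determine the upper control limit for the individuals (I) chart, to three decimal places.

X̄ = (35.006 + 34.579 + 35.119 + 35.242 + 35.132 + 35.028 + 35.008 + 35.183 + 34.963) / 9 = 35.0289
Moving ranges: 0.427, 0.540, 0.123, 0.110, 0.104, 0.020, 0.175, 0.220; M̄R̄ = 1.7190 / 8 = 0.2149
UCL = X̄ + 3·M̄R̄/d₂ = 35.0289 + 3 × 0.2149 / 1.128 = 35.6004

35.600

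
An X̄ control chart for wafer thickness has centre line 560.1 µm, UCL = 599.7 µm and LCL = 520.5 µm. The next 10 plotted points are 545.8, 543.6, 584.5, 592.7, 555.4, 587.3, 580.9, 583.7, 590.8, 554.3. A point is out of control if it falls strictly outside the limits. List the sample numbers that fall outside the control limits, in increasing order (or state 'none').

All 10 points lie within [520.5, 599.7].

none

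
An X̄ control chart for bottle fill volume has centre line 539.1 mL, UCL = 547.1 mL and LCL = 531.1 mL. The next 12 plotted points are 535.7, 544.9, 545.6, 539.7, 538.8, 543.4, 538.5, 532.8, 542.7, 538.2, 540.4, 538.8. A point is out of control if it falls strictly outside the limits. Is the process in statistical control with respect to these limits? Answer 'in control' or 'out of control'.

All 12 points lie within [531.1, 547.1].

in control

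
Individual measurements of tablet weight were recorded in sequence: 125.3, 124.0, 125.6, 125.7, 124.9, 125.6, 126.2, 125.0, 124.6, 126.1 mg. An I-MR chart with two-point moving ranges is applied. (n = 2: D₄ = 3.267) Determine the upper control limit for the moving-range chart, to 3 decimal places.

Moving ranges: 1.3, 1.6, 0.1, 0.8, 0.7, 0.6, 1.2, 0.4, 1.5; M̄R̄ = 8.2000 / 9 = 0.9111
UCL_MR = D₄·M̄R̄ = 3.267 × 0.9111 = 2.9766

2.977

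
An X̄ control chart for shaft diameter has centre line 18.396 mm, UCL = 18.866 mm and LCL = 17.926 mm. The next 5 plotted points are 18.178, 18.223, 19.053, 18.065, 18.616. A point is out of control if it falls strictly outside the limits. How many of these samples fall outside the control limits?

Compare each point to [17.926, 18.866]: sample 3 = 19.053 > UCL.

1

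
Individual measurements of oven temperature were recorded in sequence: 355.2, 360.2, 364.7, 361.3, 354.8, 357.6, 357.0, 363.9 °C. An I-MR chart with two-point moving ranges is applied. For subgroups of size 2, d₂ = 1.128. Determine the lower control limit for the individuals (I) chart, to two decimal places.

348.05

X̄ = (355.2 + 360.2 + 364.7 + 361.3 + 354.8 + 357.6 + 357.0 + 363.9) / 8 = 359.3375
Moving ranges: 5.0, 4.5, 3.4, 6.5, 2.8, 0.6, 6.9; M̄R̄ = 29.7000 / 7 = 4.2429
LCL = X̄ − 3·M̄R̄/d₂ = 359.3375 − 3 × 4.2429 / 1.128 = 348.0533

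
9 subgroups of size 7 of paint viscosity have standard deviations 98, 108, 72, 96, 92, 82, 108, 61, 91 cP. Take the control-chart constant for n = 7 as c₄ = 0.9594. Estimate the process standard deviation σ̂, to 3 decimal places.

93.577

s̄ = (98 + 108 + 72 + 96 + 92 + 82 + 108 + 61 + 91) / 9 = 89.7778
σ̂ = s̄ / c₄ = 89.7778 / 0.9594 = 93.5770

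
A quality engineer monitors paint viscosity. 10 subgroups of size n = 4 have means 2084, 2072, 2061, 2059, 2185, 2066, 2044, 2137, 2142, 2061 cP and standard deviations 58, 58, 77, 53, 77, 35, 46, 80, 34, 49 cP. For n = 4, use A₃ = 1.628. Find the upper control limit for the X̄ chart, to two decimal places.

X̄̄ = (2084 + 2072 + 2061 + 2059 + 2185 + 2066 + 2044 + 2137 + 2142 + 2061) / 10 = 2091.1000
s̄ = (58 + 58 + 77 + 53 + 77 + 35 + 46 + 80 + 34 + 49) / 10 = 56.7000
UCL = X̄̄ + A₃·s̄ = 2091.1000 + 1.628 × 56.7000 = 2183.4076

2183.41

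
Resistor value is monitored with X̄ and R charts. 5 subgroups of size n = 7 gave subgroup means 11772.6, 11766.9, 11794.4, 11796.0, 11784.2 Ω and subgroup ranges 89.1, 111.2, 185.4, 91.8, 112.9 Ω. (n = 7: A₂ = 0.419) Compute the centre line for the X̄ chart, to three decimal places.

11782.820

X̄̄ = (11772.6 + 11766.9 + 11794.4 + 11796.0 + 11784.2) / 5 = 58914.1000 / 5 = 11782.8200
CL = X̄̄ = 11782.8200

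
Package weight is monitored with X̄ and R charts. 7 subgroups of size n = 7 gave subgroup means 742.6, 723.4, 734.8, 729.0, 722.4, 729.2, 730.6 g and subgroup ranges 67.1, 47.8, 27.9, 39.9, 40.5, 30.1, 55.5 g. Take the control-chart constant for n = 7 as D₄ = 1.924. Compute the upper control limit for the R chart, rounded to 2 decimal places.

R̄ = (67.1 + 47.8 + 27.9 + 39.9 + 40.5 + 30.1 + 55.5) / 7 = 308.8000 / 7 = 44.1143
UCL_R = D₄·R̄ = 1.924 × 44.1143 = 84.8759

84.88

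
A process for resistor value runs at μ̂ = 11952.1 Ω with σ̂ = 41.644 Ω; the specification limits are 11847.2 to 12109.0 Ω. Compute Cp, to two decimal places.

1.05

Cp = (USL − LSL) / (6σ̂) = (12109.0 − 11847.2) / (6 × 41.644) = 261.8000 / 249.8640 = 1.0478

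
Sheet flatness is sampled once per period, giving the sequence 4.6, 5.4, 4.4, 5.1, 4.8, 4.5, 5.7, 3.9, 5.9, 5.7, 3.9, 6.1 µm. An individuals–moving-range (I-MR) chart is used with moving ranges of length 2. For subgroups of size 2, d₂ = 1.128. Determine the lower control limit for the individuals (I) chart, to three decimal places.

2.026

X̄ = (4.6 + 5.4 + 4.4 + 5.1 + 4.8 + 4.5 + 5.7 + 3.9 + 5.9 + 5.7 + 3.9 + 6.1) / 12 = 5.0000
Moving ranges: 0.8, 1.0, 0.7, 0.3, 0.3, 1.2, 1.8, 2.0, 0.2, 1.8, 2.2; M̄R̄ = 12.3000 / 11 = 1.1182
LCL = X̄ − 3·M̄R̄/d₂ = 5.0000 − 3 × 1.1182 / 1.128 = 2.0261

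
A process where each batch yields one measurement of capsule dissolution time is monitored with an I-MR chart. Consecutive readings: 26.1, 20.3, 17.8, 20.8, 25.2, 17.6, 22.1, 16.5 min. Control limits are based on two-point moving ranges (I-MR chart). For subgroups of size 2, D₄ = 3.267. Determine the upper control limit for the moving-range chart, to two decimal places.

Moving ranges: 5.8, 2.5, 3.0, 4.4, 7.6, 4.5, 5.6; M̄R̄ = 33.4000 / 7 = 4.7714
UCL_MR = D₄·M̄R̄ = 3.267 × 4.7714 = 15.5883

15.59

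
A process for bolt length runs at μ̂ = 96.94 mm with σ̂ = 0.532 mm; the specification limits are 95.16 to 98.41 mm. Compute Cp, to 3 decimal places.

1.018

Cp = (USL − LSL) / (6σ̂) = (98.41 − 95.16) / (6 × 0.532) = 3.2500 / 3.1920 = 1.0182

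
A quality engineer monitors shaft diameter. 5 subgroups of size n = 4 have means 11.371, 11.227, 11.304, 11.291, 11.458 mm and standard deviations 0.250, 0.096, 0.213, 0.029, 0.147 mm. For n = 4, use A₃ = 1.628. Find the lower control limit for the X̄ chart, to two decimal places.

X̄̄ = (11.371 + 11.227 + 11.304 + 11.291 + 11.458) / 5 = 11.3302
s̄ = (0.250 + 0.096 + 0.213 + 0.029 + 0.147) / 5 = 0.1470
LCL = X̄̄ − A₃·s̄ = 11.3302 − 1.628 × 0.1470 = 11.0909

11.09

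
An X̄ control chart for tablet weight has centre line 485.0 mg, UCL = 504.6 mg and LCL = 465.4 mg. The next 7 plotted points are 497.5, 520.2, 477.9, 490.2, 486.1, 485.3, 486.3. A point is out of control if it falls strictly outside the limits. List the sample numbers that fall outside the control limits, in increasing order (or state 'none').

2

Compare each point to [465.4, 504.6]: sample 2 = 520.2 > UCL.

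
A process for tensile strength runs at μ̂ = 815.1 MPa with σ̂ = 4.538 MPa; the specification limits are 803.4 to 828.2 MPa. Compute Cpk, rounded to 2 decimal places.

0.86

Cpu = (USL − μ̂) / (3σ̂) = (828.2 − 815.1) / (3 × 4.538) = 0.9622; Cpl = (μ̂ − LSL) / (3σ̂) = (815.1 − 803.4) / (3 × 4.538) = 0.8594; Cpk = min(Cpu, Cpl) = 0.8594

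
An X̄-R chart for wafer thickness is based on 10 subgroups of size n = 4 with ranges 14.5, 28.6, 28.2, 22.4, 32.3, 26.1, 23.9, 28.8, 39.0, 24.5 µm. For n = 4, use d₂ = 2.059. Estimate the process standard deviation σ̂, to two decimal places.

R̄ = (14.5 + 28.6 + 28.2 + 22.4 + 32.3 + 26.1 + 23.9 + 28.8 + 39.0 + 24.5) / 10 = 26.8300
σ̂ = R̄ / d₂ = 26.8300 / 2.059 = 13.0306

13.03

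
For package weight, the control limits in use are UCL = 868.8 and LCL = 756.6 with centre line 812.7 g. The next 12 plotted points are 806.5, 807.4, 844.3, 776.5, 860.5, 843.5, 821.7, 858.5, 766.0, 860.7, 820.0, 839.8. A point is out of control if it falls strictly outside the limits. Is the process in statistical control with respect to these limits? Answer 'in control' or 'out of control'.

All 12 points lie within [756.6, 868.8].

in control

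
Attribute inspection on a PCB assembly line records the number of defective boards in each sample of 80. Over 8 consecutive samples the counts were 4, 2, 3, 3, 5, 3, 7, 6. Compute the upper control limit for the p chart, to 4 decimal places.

p̄ = Σdᵢ / (k·n) = 33 / (8 × 80) = 0.05156
UCL = p̄ + 3·√(p̄(1−p̄)/n) = 0.05156 + 3 × √(0.05156×0.94844/80) = 0.05156 + 3 × 0.02472 = 0.12574

0.1257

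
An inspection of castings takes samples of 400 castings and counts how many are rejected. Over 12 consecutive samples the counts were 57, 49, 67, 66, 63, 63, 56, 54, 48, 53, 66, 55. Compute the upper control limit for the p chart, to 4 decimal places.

p̄ = Σdᵢ / (k·n) = 697 / (12 × 400) = 0.14521
UCL = p̄ + 3·√(p̄(1−p̄)/n) = 0.14521 + 3 × √(0.14521×0.85479/400) = 0.14521 + 3 × 0.01762 = 0.19805

0.1981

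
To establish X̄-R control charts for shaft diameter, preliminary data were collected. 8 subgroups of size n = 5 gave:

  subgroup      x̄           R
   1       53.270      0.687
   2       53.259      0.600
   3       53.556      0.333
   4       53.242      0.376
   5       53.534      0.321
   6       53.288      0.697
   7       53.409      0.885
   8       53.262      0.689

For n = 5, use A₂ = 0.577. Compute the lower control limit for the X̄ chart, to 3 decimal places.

53.022

X̄̄ = (53.270 + 53.259 + 53.556 + 53.242 + 53.534 + 53.288 + 53.409 + 53.262) / 8 = 426.8200 / 8 = 53.3525
R̄ = (0.687 + 0.600 + 0.333 + 0.376 + 0.321 + 0.697 + 0.885 + 0.689) / 8 = 4.5880 / 8 = 0.5735
LCL = X̄̄ − A₂·R̄ = 53.3525 − 0.577 × 0.5735 = 53.0216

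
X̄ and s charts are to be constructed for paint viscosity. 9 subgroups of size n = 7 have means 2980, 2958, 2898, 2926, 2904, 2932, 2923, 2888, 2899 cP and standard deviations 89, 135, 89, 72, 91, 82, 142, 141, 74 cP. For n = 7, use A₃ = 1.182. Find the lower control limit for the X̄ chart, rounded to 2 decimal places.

2802.94

X̄̄ = (2980 + 2958 + 2898 + 2926 + 2904 + 2932 + 2923 + 2888 + 2899) / 9 = 2923.1111
s̄ = (89 + 135 + 89 + 72 + 91 + 82 + 142 + 141 + 74) / 9 = 101.6667
LCL = X̄̄ − A₃·s̄ = 2923.1111 − 1.182 × 101.6667 = 2802.9411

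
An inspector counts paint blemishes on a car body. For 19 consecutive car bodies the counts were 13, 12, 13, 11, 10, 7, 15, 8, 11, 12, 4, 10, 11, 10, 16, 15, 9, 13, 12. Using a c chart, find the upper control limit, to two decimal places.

21.18

c̄ = (13 + 12 + 13 + 11 + 10 + 7 + 15 + 8 + 11 + 12 + 4 + 10 + 11 + 10 + 16 + 15 + 9 + 13 + 12) / 19 = 212 / 19 = 11.1579
UCL = c̄ + 3√c̄ = 11.1579 + 3 × √11.1579 = 11.1579 + 3 × 3.3403 = 21.1789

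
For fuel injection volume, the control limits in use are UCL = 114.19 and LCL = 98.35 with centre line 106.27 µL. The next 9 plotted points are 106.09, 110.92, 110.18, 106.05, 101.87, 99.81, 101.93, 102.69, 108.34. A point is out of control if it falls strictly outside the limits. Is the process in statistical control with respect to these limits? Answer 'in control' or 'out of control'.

All 9 points lie within [98.35, 114.19].

in control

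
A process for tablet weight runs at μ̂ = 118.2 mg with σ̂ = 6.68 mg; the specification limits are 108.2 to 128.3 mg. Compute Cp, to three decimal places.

Cp = (USL − LSL) / (6σ̂) = (128.3 − 108.2) / (6 × 6.68) = 20.1000 / 40.0800 = 0.5015

0.501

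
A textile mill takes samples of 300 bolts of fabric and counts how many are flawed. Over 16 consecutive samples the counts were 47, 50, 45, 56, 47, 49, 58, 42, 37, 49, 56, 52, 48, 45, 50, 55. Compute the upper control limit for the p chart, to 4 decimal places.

0.2278

p̄ = Σdᵢ / (k·n) = 786 / (16 × 300) = 0.16375
UCL = p̄ + 3·√(p̄(1−p̄)/n) = 0.16375 + 3 × √(0.16375×0.83625/300) = 0.16375 + 3 × 0.02136 = 0.22784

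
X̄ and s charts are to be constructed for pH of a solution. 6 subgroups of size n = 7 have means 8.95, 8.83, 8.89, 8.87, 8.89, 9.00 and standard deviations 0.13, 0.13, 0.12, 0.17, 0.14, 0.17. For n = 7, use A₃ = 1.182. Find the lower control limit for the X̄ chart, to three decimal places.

X̄̄ = (8.95 + 8.83 + 8.89 + 8.87 + 8.89 + 9.00) / 6 = 8.9050
s̄ = (0.13 + 0.13 + 0.12 + 0.17 + 0.14 + 0.17) / 6 = 0.1433
LCL = X̄̄ − A₃·s̄ = 8.9050 − 1.182 × 0.1433 = 8.7356

8.736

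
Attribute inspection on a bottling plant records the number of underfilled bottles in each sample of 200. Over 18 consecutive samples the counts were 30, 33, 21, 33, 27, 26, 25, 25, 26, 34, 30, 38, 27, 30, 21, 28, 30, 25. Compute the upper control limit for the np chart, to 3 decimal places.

p̄ = Σdᵢ / (k·n) = 509 / (18 × 200) = 0.14139
UCL = np̄ + 3·√(np̄(1−p̄)) = 28.2778 + 3 × √(28.2778×0.85861) = 28.2778 + 3 × 4.9274 = 43.0601

43.060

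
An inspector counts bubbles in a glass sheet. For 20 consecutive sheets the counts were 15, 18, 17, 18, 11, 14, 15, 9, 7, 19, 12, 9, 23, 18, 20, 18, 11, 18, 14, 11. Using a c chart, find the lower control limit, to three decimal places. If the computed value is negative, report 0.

3.289

c̄ = (15 + 18 + 17 + 18 + 11 + 14 + 15 + 9 + 7 + 19 + 12 + 9 + 23 + 18 + 20 + 18 + 11 + 18 + 14 + 11) / 20 = 297 / 20 = 14.8500
LCL = c̄ − 3√c̄ = 14.8500 − 3 × 3.8536 = 3.2893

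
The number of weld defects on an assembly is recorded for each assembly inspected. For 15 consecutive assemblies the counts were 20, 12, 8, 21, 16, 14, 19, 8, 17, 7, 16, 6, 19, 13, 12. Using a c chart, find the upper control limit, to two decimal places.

c̄ = (20 + 12 + 8 + 21 + 16 + 14 + 19 + 8 + 17 + 7 + 16 + 6 + 19 + 13 + 12) / 15 = 208 / 15 = 13.8667
UCL = c̄ + 3√c̄ = 13.8667 + 3 × √13.8667 = 13.8667 + 3 × 3.7238 = 25.0381

25.04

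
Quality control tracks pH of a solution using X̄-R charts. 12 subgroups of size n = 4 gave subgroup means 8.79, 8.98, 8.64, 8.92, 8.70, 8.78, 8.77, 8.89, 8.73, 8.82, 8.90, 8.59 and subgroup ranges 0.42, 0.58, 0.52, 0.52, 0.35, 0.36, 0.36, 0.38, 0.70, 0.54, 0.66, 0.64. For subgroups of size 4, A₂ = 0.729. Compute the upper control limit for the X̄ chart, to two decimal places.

X̄̄ = (8.79 + 8.98 + 8.64 + 8.92 + 8.70 + 8.78 + 8.77 + 8.89 + 8.73 + 8.82 + 8.90 + 8.59) / 12 = 105.5100 / 12 = 8.7925
R̄ = (0.42 + 0.58 + 0.52 + 0.52 + 0.35 + 0.36 + 0.36 + 0.38 + 0.70 + 0.54 + 0.66 + 0.64) / 12 = 6.0300 / 12 = 0.5025
UCL = X̄̄ + A₂·R̄ = 8.7925 + 0.729 × 0.5025 = 9.1588

9.16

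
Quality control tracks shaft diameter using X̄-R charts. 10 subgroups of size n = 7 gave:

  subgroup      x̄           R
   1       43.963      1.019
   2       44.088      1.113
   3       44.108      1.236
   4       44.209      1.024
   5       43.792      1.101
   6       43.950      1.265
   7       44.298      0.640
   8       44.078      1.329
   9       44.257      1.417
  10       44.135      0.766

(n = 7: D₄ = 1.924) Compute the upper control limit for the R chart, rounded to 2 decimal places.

R̄ = (1.019 + 1.113 + 1.236 + 1.024 + 1.101 + 1.265 + 0.640 + 1.329 + 1.417 + 0.766) / 10 = 10.9100 / 10 = 1.0910
UCL_R = D₄·R̄ = 1.924 × 1.0910 = 2.0991

2.10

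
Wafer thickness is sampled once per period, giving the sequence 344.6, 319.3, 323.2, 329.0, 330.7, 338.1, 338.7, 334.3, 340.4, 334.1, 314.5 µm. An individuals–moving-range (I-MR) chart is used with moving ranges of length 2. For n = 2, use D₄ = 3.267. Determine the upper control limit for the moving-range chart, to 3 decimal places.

Moving ranges: 25.3, 3.9, 5.8, 1.7, 7.4, 0.6, 4.4, 6.1, 6.3, 19.6; M̄R̄ = 81.1000 / 10 = 8.1100
UCL_MR = D₄·M̄R̄ = 3.267 × 8.1100 = 26.4954

26.495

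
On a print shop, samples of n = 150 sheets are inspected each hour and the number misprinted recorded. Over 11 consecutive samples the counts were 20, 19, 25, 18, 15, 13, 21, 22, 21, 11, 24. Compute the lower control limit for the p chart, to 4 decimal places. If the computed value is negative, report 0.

0.0452

p̄ = Σdᵢ / (k·n) = 209 / (11 × 150) = 0.12667
LCL = p̄ − 3·√(p̄(1−p̄)/n) = 0.12667 − 3 × 0.02716 = 0.04520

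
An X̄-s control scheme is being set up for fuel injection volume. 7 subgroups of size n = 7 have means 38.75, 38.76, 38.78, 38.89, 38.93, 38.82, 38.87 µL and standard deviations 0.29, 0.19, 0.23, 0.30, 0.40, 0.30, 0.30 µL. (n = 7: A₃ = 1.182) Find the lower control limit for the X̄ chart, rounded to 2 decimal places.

38.49

X̄̄ = (38.75 + 38.76 + 38.78 + 38.89 + 38.93 + 38.82 + 38.87) / 7 = 38.8286
s̄ = (0.29 + 0.19 + 0.23 + 0.30 + 0.40 + 0.30 + 0.30) / 7 = 0.2871
LCL = X̄̄ − A₃·s̄ = 38.8286 − 1.182 × 0.2871 = 38.4892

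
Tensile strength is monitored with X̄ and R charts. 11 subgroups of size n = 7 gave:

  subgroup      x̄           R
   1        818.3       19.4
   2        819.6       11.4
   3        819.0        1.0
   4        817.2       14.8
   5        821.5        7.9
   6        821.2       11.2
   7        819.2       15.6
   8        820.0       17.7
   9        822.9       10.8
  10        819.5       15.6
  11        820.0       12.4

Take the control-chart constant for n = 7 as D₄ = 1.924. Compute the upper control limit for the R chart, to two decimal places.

R̄ = (19.4 + 11.4 + 1.0 + 14.8 + 7.9 + 11.2 + 15.6 + 17.7 + 10.8 + 15.6 + 12.4) / 11 = 137.8000 / 11 = 12.5273
UCL_R = D₄·R̄ = 1.924 × 12.5273 = 24.1025

24.10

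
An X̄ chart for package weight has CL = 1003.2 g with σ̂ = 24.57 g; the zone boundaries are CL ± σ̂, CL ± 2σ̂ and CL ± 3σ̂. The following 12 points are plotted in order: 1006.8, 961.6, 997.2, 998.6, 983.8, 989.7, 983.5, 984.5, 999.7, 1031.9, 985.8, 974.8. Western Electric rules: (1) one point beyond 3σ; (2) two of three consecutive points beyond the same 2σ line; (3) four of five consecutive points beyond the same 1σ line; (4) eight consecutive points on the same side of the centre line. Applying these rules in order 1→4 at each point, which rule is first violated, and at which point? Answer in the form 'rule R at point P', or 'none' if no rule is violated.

rule 4 at point 9

Zone of each point (C = within 1σ̂, B = 1σ̂–2σ̂, A = 2σ̂–3σ̂, * = beyond 3σ̂; sign = side of CL): 1:+C, 2:-B, 3:-C, 4:-C, 5:-C, 6:-C, 7:-C, 8:-C, 9:-C, 10:+B, 11:-C, 12:-B
Rule 4 (eight consecutive points on the same side of the centre line) is satisfied at point 9.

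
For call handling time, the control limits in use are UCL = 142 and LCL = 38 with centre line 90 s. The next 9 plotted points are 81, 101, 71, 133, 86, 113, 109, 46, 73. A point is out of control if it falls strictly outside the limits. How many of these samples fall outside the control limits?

0

All 9 points lie within [38, 142].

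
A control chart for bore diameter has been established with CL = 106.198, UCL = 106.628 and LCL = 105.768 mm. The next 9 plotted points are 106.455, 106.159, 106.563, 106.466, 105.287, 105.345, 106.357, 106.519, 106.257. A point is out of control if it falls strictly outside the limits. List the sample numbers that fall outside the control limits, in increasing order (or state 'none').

Compare each point to [105.768, 106.628]: sample 5 = 105.287 < LCL; sample 6 = 105.345 < LCL.

5, 6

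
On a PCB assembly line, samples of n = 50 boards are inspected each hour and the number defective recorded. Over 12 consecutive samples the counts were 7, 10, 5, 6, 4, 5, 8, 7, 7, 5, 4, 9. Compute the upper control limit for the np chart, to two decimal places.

p̄ = Σdᵢ / (k·n) = 77 / (12 × 50) = 0.12833
UCL = np̄ + 3·√(np̄(1−p̄)) = 6.4167 + 3 × √(6.4167×0.87167) = 6.4167 + 3 × 2.3650 = 13.5116

13.51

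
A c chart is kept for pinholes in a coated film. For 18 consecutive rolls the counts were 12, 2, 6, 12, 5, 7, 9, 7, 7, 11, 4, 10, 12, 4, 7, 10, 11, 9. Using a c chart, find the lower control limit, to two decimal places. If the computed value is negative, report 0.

c̄ = (12 + 2 + 6 + 12 + 5 + 7 + 9 + 7 + 7 + 11 + 4 + 10 + 12 + 4 + 7 + 10 + 11 + 9) / 18 = 145 / 18 = 8.0556
LCL = c̄ − 3√c̄ = 8.0556 − 3 × 2.8382 = -0.4591 → 0 (cannot be negative)

0.00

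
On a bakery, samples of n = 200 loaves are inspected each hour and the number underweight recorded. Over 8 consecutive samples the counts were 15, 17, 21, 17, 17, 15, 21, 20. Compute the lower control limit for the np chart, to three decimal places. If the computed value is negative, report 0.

5.771

p̄ = Σdᵢ / (k·n) = 143 / (8 × 200) = 0.08937
LCL = np̄ − 3·√(np̄(1−p̄)) = 17.8750 − 3 × 4.0345 = 5.7714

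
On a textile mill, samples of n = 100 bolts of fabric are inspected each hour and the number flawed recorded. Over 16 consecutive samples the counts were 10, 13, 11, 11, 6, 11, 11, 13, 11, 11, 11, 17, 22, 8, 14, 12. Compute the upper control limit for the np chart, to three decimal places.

p̄ = Σdᵢ / (k·n) = 192 / (16 × 100) = 0.12000
UCL = np̄ + 3·√(np̄(1−p̄)) = 12.0000 + 3 × √(12.0000×0.88000) = 12.0000 + 3 × 3.2496 = 21.7488

21.749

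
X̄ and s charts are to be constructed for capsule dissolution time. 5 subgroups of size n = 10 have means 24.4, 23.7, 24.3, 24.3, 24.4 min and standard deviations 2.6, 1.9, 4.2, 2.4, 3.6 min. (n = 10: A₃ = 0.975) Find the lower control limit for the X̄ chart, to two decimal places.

21.35

X̄̄ = (24.4 + 23.7 + 24.3 + 24.3 + 24.4) / 5 = 24.2200
s̄ = (2.6 + 1.9 + 4.2 + 2.4 + 3.6) / 5 = 2.9400
LCL = X̄̄ − A₃·s̄ = 24.2200 − 0.975 × 2.9400 = 21.3535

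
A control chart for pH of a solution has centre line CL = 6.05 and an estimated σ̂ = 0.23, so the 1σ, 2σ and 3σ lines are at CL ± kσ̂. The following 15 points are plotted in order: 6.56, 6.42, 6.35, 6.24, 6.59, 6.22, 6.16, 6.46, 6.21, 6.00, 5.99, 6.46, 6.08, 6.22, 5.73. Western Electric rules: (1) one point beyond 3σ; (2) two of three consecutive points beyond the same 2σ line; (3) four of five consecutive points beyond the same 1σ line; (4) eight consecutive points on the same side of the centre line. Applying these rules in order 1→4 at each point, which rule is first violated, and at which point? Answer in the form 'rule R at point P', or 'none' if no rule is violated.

Zone of each point (C = within 1σ̂, B = 1σ̂–2σ̂, A = 2σ̂–3σ̂, * = beyond 3σ̂; sign = side of CL): 1:+A, 2:+B, 3:+B, 4:+C, 5:+A, 6:+C, 7:+C, 8:+B, 9:+C, 10:-C, 11:-C, 12:+B, 13:+C, 14:+C, 15:-B
Rule 3 (four of five consecutive points beyond the same 1σ limit) is satisfied at point 5.

rule 3 at point 5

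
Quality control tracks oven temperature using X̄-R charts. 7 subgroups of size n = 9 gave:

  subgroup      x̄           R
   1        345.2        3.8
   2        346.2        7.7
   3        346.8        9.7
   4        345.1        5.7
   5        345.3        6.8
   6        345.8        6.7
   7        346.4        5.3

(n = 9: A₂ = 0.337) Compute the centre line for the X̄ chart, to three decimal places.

345.829

X̄̄ = (345.2 + 346.2 + 346.8 + 345.1 + 345.3 + 345.8 + 346.4) / 7 = 2420.8000 / 7 = 345.8286
CL = X̄̄ = 345.8286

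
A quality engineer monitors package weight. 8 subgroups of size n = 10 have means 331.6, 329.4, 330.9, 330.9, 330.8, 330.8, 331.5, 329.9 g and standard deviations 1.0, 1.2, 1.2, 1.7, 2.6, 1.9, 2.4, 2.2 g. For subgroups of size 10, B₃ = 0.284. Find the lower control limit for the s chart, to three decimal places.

0.504

s̄ = (1.0 + 1.2 + 1.2 + 1.7 + 2.6 + 1.9 + 2.4 + 2.2) / 8 = 1.7750
LCL_s = B₃·s̄ = 0.284 × 1.7750 = 0.5041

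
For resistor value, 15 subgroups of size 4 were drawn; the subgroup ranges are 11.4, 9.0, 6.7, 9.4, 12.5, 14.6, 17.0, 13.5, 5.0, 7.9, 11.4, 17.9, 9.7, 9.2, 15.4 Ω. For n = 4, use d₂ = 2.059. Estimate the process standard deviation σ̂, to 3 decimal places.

5.524

R̄ = (11.4 + 9.0 + 6.7 + 9.4 + 12.5 + 14.6 + 17.0 + 13.5 + 5.0 + 7.9 + 11.4 + 17.9 + 9.7 + 9.2 + 15.4) / 15 = 11.3733
σ̂ = R̄ / d₂ = 11.3733 / 2.059 = 5.5237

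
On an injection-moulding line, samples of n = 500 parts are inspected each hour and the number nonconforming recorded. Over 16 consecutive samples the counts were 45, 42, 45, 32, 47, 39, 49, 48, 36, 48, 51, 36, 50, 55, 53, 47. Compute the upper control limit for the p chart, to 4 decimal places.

p̄ = Σdᵢ / (k·n) = 723 / (16 × 500) = 0.09037
UCL = p̄ + 3·√(p̄(1−p̄)/n) = 0.09037 + 3 × √(0.09037×0.90963/500) = 0.09037 + 3 × 0.01282 = 0.12884

0.1288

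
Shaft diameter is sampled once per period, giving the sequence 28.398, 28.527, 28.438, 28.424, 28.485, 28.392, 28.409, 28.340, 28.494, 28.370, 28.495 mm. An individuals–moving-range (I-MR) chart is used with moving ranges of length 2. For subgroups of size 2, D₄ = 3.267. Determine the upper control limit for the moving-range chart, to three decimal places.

Moving ranges: 0.129, 0.089, 0.014, 0.061, 0.093, 0.017, 0.069, 0.154, 0.124, 0.125; M̄R̄ = 0.8750 / 10 = 0.0875
UCL_MR = D₄·M̄R̄ = 3.267 × 0.0875 = 0.2859

0.286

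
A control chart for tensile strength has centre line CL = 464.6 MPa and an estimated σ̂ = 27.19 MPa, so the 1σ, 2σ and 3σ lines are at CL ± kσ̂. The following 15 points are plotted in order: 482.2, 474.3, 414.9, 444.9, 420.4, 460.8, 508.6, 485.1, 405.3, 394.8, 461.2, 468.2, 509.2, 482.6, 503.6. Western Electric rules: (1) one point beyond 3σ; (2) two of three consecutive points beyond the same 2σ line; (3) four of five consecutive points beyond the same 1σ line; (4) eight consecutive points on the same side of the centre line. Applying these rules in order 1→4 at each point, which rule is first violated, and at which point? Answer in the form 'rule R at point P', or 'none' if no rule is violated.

Zone of each point (C = within 1σ̂, B = 1σ̂–2σ̂, A = 2σ̂–3σ̂, * = beyond 3σ̂; sign = side of CL): 1:+C, 2:+C, 3:-B, 4:-C, 5:-B, 6:-C, 7:+B, 8:+C, 9:-A, 10:-A, 11:-C, 12:+C, 13:+B, 14:+C, 15:+B
Rule 2 (two of three consecutive points beyond the same 2σ limit) is satisfied at point 10.

rule 2 at point 10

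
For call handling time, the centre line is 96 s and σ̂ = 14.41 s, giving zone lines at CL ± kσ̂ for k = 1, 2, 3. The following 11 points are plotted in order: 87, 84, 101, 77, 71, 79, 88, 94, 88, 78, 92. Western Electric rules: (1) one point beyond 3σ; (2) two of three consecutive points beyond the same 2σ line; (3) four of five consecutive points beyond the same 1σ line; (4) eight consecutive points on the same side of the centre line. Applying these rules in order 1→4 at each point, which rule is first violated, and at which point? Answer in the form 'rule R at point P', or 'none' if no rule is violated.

Zone of each point (C = within 1σ̂, B = 1σ̂–2σ̂, A = 2σ̂–3σ̂, * = beyond 3σ̂; sign = side of CL): 1:-C, 2:-C, 3:+C, 4:-B, 5:-B, 6:-B, 7:-C, 8:-C, 9:-C, 10:-B, 11:-C
Rule 4 (eight consecutive points on the same side of the centre line) is satisfied at point 11.

rule 4 at point 11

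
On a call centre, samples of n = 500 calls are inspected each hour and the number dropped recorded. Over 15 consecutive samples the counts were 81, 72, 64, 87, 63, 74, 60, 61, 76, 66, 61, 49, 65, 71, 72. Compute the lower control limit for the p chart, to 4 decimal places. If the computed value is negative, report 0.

p̄ = Σdᵢ / (k·n) = 1022 / (15 × 500) = 0.13627
LCL = p̄ − 3·√(p̄(1−p̄)/n) = 0.13627 − 3 × 0.01534 = 0.09024

0.0902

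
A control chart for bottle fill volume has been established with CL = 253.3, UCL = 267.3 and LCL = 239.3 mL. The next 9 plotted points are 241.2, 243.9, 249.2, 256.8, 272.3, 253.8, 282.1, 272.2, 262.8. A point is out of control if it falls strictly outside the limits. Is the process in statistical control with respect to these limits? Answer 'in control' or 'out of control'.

out of control

Compare each point to [239.3, 267.3]: sample 5 = 272.3 > UCL; sample 7 = 282.1 > UCL; sample 8 = 272.2 > UCL.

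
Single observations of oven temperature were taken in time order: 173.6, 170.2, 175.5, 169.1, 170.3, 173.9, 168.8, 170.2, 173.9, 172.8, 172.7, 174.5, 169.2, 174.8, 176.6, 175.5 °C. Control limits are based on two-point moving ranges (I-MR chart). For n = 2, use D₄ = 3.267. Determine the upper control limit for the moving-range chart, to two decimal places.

Moving ranges: 3.4, 5.3, 6.4, 1.2, 3.6, 5.1, 1.4, 3.7, 1.1, 0.1, 1.8, 5.3, 5.6, 1.8, 1.1; M̄R̄ = 46.9000 / 15 = 3.1267
UCL_MR = D₄·M̄R̄ = 3.267 × 3.1267 = 10.2148

10.21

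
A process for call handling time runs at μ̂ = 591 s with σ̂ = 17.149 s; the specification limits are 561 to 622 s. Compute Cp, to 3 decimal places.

Cp = (USL − LSL) / (6σ̂) = (622 − 561) / (6 × 17.149) = 61.0000 / 102.8940 = 0.5928

0.593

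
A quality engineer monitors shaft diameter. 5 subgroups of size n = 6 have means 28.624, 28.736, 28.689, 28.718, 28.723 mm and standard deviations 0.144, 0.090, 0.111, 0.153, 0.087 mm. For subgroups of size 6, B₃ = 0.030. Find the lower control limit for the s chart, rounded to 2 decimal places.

0.00

s̄ = (0.144 + 0.090 + 0.111 + 0.153 + 0.087) / 5 = 0.1170
LCL_s = B₃·s̄ = 0.030 × 0.1170 = 0.0035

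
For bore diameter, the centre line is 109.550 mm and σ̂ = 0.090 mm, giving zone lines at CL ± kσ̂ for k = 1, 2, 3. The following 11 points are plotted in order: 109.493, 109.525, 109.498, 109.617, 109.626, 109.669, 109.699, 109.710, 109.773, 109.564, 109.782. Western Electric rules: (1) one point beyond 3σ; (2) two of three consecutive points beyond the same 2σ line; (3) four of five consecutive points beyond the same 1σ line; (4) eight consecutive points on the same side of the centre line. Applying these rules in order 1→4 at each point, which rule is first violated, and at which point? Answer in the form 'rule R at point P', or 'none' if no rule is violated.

rule 3 at point 9

Zone of each point (C = within 1σ̂, B = 1σ̂–2σ̂, A = 2σ̂–3σ̂, * = beyond 3σ̂; sign = side of CL): 1:-C, 2:-C, 3:-C, 4:+C, 5:+C, 6:+B, 7:+B, 8:+B, 9:+A, 10:+C, 11:+A
Rule 3 (four of five consecutive points beyond the same 1σ limit) is satisfied at point 9.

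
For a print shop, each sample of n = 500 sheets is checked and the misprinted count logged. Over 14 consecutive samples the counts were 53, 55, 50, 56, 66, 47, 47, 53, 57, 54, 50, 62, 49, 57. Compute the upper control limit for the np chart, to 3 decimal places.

p̄ = Σdᵢ / (k·n) = 756 / (14 × 500) = 0.10800
UCL = np̄ + 3·√(np̄(1−p̄)) = 54.0000 + 3 × √(54.0000×0.89200) = 54.0000 + 3 × 6.9403 = 74.8210

74.821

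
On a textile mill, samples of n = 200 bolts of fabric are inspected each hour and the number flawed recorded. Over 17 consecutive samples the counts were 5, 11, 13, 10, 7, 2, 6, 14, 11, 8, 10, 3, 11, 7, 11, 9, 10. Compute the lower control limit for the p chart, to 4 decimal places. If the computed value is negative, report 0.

0.0002

p̄ = Σdᵢ / (k·n) = 148 / (17 × 200) = 0.04353
LCL = p̄ − 3·√(p̄(1−p̄)/n) = 0.04353 − 3 × 0.01443 = 0.00024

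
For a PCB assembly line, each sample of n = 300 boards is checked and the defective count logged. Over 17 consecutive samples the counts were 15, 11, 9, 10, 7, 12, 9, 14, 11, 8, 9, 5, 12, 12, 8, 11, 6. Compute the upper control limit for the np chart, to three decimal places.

19.242

p̄ = Σdᵢ / (k·n) = 169 / (17 × 300) = 0.03314
UCL = np̄ + 3·√(np̄(1−p̄)) = 9.9412 + 3 × √(9.9412×0.96686) = 9.9412 + 3 × 3.1003 = 19.2420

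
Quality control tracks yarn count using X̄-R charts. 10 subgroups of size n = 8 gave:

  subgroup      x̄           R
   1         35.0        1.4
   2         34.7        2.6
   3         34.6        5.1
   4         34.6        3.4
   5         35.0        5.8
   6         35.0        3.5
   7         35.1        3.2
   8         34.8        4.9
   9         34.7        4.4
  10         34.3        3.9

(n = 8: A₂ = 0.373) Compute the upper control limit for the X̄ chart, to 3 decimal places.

X̄̄ = (35.0 + 34.7 + 34.6 + 34.6 + 35.0 + 35.0 + 35.1 + 34.8 + 34.7 + 34.3) / 10 = 347.8000 / 10 = 34.7800
R̄ = (1.4 + 2.6 + 5.1 + 3.4 + 5.8 + 3.5 + 3.2 + 4.9 + 4.4 + 3.9) / 10 = 38.2000 / 10 = 3.8200
UCL = X̄̄ + A₂·R̄ = 34.7800 + 0.373 × 3.8200 = 36.2049

36.205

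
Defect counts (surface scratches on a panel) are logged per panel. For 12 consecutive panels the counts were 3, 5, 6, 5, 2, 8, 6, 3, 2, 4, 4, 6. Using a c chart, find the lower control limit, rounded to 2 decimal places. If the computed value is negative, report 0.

c̄ = (3 + 5 + 6 + 5 + 2 + 8 + 6 + 3 + 2 + 4 + 4 + 6) / 12 = 54 / 12 = 4.5000
LCL = c̄ − 3√c̄ = 4.5000 − 3 × 2.1213 = -1.8640 → 0 (cannot be negative)

0.00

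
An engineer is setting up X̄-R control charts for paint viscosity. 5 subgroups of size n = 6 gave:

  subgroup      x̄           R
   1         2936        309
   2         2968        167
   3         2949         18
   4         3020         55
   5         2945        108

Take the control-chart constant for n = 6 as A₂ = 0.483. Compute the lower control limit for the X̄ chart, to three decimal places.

2900.134

X̄̄ = (2936 + 2968 + 2949 + 3020 + 2945) / 5 = 14818.0000 / 5 = 2963.6000
R̄ = (309 + 167 + 18 + 55 + 108) / 5 = 657.0000 / 5 = 131.4000
LCL = X̄̄ − A₂·R̄ = 2963.6000 − 0.483 × 131.4000 = 2900.1338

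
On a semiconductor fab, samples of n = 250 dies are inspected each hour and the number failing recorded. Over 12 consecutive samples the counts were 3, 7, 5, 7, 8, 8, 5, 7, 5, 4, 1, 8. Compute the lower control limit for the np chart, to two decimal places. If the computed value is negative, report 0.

0.00

p̄ = Σdᵢ / (k·n) = 68 / (12 × 250) = 0.02267
LCL = np̄ − 3·√(np̄(1−p̄)) = 5.6667 − 3 × 2.3533 = -1.3934 → 0 (negative, so LCL = 0)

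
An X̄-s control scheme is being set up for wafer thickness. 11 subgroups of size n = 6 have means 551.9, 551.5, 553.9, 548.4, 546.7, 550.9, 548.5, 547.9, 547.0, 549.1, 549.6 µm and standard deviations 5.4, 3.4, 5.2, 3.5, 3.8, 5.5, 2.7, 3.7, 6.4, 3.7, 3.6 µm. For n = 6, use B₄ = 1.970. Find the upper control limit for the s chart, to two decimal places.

8.40

s̄ = (5.4 + 3.4 + 5.2 + 3.5 + 3.8 + 5.5 + 2.7 + 3.7 + 6.4 + 3.7 + 3.6) / 11 = 4.2636
UCL_s = B₄·s̄ = 1.970 × 4.2636 = 8.3994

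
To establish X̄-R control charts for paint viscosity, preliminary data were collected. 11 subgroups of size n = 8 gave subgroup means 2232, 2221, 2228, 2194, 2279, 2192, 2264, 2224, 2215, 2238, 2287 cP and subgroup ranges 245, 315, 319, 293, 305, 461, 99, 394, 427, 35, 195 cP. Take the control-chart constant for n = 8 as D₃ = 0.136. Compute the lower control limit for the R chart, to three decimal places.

R̄ = (245 + 315 + 319 + 293 + 305 + 461 + 99 + 394 + 427 + 35 + 195) / 11 = 3088.0000 / 11 = 280.7273
LCL_R = D₃·R̄ = 0.136 × 280.7273 = 38.1789

38.179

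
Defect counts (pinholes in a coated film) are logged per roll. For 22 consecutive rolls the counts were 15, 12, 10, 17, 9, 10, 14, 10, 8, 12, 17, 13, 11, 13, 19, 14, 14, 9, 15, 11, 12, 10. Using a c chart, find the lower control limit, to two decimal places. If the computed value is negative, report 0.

c̄ = (15 + 12 + 10 + 17 + 9 + 10 + 14 + 10 + 8 + 12 + 17 + 13 + 11 + 13 + 19 + 14 + 14 + 9 + 15 + 11 + 12 + 10) / 22 = 275 / 22 = 12.5000
LCL = c̄ − 3√c̄ = 12.5000 − 3 × 3.5355 = 1.8934

1.89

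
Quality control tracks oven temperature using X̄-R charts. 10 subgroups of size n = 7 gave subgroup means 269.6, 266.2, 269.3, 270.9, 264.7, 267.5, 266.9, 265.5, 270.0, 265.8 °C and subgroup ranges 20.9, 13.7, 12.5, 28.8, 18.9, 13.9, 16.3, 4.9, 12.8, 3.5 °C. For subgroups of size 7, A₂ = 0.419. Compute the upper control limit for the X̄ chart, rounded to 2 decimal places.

X̄̄ = (269.6 + 266.2 + 269.3 + 270.9 + 264.7 + 267.5 + 266.9 + 265.5 + 270.0 + 265.8) / 10 = 2676.4000 / 10 = 267.6400
R̄ = (20.9 + 13.7 + 12.5 + 28.8 + 18.9 + 13.9 + 16.3 + 4.9 + 12.8 + 3.5) / 10 = 146.2000 / 10 = 14.6200
UCL = X̄̄ + A₂·R̄ = 267.6400 + 0.419 × 14.6200 = 273.7658

273.77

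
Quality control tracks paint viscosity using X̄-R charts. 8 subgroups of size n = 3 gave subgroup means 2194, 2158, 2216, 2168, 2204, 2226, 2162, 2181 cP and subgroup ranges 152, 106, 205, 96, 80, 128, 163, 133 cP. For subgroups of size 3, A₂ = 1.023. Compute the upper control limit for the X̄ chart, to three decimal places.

X̄̄ = (2194 + 2158 + 2216 + 2168 + 2204 + 2226 + 2162 + 2181) / 8 = 17509.0000 / 8 = 2188.6250
R̄ = (152 + 106 + 205 + 96 + 80 + 128 + 163 + 133) / 8 = 1063.0000 / 8 = 132.8750
UCL = X̄̄ + A₂·R̄ = 2188.6250 + 1.023 × 132.8750 = 2324.5561

2324.556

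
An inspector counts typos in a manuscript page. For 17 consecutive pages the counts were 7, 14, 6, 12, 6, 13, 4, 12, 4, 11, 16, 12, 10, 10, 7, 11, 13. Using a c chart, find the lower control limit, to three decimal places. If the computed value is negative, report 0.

c̄ = (7 + 14 + 6 + 12 + 6 + 13 + 4 + 12 + 4 + 11 + 16 + 12 + 10 + 10 + 7 + 11 + 13) / 17 = 168 / 17 = 9.8824
LCL = c̄ − 3√c̄ = 9.8824 − 3 × 3.1436 = 0.4515

0.451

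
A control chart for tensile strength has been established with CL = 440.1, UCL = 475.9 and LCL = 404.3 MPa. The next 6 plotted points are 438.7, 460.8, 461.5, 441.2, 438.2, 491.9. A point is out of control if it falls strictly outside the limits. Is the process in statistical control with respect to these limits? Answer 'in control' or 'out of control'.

Compare each point to [404.3, 475.9]: sample 6 = 491.9 > UCL.

out of control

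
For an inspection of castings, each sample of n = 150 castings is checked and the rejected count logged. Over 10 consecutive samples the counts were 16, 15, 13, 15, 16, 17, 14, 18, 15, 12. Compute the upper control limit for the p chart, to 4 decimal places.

0.1744

p̄ = Σdᵢ / (k·n) = 151 / (10 × 150) = 0.10067
UCL = p̄ + 3·√(p̄(1−p̄)/n) = 0.10067 + 3 × √(0.10067×0.89933/150) = 0.10067 + 3 × 0.02457 = 0.17437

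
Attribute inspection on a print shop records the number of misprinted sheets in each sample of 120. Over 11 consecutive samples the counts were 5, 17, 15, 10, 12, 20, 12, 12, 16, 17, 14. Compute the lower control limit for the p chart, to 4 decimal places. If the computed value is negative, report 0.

0.0267

p̄ = Σdᵢ / (k·n) = 150 / (11 × 120) = 0.11364
LCL = p̄ − 3·√(p̄(1−p̄)/n) = 0.11364 − 3 × 0.02897 = 0.02672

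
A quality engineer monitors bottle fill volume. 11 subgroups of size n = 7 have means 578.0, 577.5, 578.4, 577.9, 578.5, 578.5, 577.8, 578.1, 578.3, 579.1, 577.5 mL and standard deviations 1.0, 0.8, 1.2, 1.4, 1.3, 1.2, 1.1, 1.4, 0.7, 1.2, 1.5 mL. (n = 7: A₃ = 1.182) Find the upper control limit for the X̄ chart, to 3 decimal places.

X̄̄ = (578.0 + 577.5 + 578.4 + 577.9 + 578.5 + 578.5 + 577.8 + 578.1 + 578.3 + 579.1 + 577.5) / 11 = 578.1455
s̄ = (1.0 + 0.8 + 1.2 + 1.4 + 1.3 + 1.2 + 1.1 + 1.4 + 0.7 + 1.2 + 1.5) / 11 = 1.1636
UCL = X̄̄ + A₃·s̄ = 578.1455 + 1.182 × 1.1636 = 579.5209

579.521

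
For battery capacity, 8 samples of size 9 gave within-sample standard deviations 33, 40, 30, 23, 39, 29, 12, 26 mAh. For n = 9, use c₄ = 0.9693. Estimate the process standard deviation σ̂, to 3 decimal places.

s̄ = (33 + 40 + 30 + 23 + 39 + 29 + 12 + 26) / 8 = 29.0000
σ̂ = s̄ / c₄ = 29.0000 / 0.9693 = 29.9185

29.918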